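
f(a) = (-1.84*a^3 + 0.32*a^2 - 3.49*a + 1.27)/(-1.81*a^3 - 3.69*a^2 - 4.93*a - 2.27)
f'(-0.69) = 11760.79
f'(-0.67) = 1754.16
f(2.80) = 0.55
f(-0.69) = -145.37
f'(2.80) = 0.09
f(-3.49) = 2.04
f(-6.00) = 1.51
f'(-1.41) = 4.54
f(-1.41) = 4.95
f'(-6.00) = 0.10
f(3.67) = 0.62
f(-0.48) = -5.82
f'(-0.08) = 3.77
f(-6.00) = 1.51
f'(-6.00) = 0.10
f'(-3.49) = 0.41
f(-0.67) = -54.53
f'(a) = (-5.52*a^2 + 0.64*a - 3.49)/(-1.81*a^3 - 3.69*a^2 - 4.93*a - 2.27) + (5.43*a^2 + 7.38*a + 4.93)*(-1.84*a^3 + 0.32*a^2 - 3.49*a + 1.27)/(-1.81*a^3 - 3.69*a^2 - 4.93*a - 2.27)^2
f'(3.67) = 0.07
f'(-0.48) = 36.90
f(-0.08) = -0.82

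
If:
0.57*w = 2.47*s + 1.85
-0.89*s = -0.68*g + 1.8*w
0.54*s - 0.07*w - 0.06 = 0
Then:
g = 24.10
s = 1.21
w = 8.50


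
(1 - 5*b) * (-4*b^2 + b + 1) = 20*b^3 - 9*b^2 - 4*b + 1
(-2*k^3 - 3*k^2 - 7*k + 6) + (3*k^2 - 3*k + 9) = -2*k^3 - 10*k + 15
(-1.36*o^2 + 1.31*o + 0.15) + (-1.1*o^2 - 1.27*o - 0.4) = -2.46*o^2 + 0.04*o - 0.25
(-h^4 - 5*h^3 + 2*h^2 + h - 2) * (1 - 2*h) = 2*h^5 + 9*h^4 - 9*h^3 + 5*h - 2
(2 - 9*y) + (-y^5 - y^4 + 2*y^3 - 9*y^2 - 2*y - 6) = -y^5 - y^4 + 2*y^3 - 9*y^2 - 11*y - 4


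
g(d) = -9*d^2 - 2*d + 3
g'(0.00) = -2.00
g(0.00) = 3.00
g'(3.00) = -56.00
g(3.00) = -84.00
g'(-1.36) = 22.48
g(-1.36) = -10.93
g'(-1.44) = 23.92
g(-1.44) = -12.78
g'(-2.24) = 38.32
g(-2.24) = -37.68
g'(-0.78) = 12.04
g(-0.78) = -0.92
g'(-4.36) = 76.48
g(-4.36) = -159.37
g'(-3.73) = 65.14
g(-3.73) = -114.76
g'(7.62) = -139.16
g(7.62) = -534.82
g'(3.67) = -68.06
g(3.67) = -125.56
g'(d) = -18*d - 2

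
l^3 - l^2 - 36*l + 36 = (l - 6)*(l - 1)*(l + 6)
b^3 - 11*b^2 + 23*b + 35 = (b - 7)*(b - 5)*(b + 1)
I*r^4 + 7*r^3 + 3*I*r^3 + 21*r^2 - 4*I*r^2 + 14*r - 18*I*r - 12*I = (r + 2)*(r - 6*I)*(r - I)*(I*r + I)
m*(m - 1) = m^2 - m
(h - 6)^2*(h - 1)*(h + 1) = h^4 - 12*h^3 + 35*h^2 + 12*h - 36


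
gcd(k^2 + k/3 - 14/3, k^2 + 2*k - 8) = k - 2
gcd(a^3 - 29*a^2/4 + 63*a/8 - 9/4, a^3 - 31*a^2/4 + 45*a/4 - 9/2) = a^2 - 27*a/4 + 9/2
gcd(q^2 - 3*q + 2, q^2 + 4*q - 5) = q - 1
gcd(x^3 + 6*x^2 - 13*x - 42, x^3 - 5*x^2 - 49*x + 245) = x + 7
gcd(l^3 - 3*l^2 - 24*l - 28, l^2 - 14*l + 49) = l - 7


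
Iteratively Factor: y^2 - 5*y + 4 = (y - 4)*(y - 1)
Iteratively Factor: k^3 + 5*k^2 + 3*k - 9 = (k + 3)*(k^2 + 2*k - 3) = (k + 3)^2*(k - 1)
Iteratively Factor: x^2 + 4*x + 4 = (x + 2)*(x + 2)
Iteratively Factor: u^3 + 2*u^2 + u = (u + 1)*(u^2 + u) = (u + 1)^2*(u)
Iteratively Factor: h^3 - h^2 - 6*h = (h + 2)*(h^2 - 3*h) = h*(h + 2)*(h - 3)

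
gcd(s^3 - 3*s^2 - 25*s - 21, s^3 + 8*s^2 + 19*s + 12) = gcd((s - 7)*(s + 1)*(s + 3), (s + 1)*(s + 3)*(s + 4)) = s^2 + 4*s + 3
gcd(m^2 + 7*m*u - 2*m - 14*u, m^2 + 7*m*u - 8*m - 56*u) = m + 7*u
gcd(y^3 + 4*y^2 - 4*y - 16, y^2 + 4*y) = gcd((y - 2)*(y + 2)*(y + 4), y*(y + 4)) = y + 4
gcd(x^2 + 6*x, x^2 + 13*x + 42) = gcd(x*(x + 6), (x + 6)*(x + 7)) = x + 6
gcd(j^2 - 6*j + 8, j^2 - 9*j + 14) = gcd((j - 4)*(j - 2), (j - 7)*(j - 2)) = j - 2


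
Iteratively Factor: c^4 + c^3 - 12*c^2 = (c - 3)*(c^3 + 4*c^2) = (c - 3)*(c + 4)*(c^2) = c*(c - 3)*(c + 4)*(c)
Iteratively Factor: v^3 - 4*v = (v - 2)*(v^2 + 2*v) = v*(v - 2)*(v + 2)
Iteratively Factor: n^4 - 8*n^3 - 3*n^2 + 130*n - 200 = (n - 5)*(n^3 - 3*n^2 - 18*n + 40) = (n - 5)*(n + 4)*(n^2 - 7*n + 10) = (n - 5)^2*(n + 4)*(n - 2)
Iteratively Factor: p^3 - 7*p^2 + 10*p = (p)*(p^2 - 7*p + 10) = p*(p - 2)*(p - 5)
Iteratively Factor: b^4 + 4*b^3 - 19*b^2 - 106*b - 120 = (b + 2)*(b^3 + 2*b^2 - 23*b - 60) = (b - 5)*(b + 2)*(b^2 + 7*b + 12) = (b - 5)*(b + 2)*(b + 3)*(b + 4)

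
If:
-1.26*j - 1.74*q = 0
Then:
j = -1.38095238095238*q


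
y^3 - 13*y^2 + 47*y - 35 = (y - 7)*(y - 5)*(y - 1)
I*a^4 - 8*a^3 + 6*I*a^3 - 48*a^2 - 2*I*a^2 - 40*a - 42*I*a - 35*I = (a + 5)*(a + I)*(a + 7*I)*(I*a + I)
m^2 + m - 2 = (m - 1)*(m + 2)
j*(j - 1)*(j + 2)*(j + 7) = j^4 + 8*j^3 + 5*j^2 - 14*j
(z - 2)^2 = z^2 - 4*z + 4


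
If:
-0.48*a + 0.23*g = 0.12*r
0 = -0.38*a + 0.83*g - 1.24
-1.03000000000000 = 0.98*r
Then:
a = 1.25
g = 2.07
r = -1.05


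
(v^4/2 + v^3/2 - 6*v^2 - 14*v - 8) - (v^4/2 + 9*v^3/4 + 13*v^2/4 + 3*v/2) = -7*v^3/4 - 37*v^2/4 - 31*v/2 - 8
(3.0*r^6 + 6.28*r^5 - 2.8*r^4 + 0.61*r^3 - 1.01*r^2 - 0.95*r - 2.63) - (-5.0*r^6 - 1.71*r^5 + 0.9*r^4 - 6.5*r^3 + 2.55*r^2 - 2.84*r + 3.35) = 8.0*r^6 + 7.99*r^5 - 3.7*r^4 + 7.11*r^3 - 3.56*r^2 + 1.89*r - 5.98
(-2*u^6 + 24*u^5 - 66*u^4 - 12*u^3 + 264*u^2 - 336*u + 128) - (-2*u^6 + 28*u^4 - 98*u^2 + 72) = 24*u^5 - 94*u^4 - 12*u^3 + 362*u^2 - 336*u + 56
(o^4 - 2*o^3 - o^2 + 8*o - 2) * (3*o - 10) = 3*o^5 - 16*o^4 + 17*o^3 + 34*o^2 - 86*o + 20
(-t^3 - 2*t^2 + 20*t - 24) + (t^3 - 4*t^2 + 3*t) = -6*t^2 + 23*t - 24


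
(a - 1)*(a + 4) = a^2 + 3*a - 4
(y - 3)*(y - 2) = y^2 - 5*y + 6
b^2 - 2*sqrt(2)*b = b*(b - 2*sqrt(2))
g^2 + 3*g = g*(g + 3)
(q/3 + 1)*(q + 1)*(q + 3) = q^3/3 + 7*q^2/3 + 5*q + 3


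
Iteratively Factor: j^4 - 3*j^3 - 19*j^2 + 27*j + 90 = (j - 3)*(j^3 - 19*j - 30) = (j - 3)*(j + 3)*(j^2 - 3*j - 10) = (j - 3)*(j + 2)*(j + 3)*(j - 5)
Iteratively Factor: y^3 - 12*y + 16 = (y + 4)*(y^2 - 4*y + 4) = (y - 2)*(y + 4)*(y - 2)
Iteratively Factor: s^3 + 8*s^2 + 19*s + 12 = (s + 4)*(s^2 + 4*s + 3) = (s + 3)*(s + 4)*(s + 1)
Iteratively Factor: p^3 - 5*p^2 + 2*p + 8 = (p - 2)*(p^2 - 3*p - 4) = (p - 2)*(p + 1)*(p - 4)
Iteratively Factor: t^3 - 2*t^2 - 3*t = (t)*(t^2 - 2*t - 3) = t*(t + 1)*(t - 3)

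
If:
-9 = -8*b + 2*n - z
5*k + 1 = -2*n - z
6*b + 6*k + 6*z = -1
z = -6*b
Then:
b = 53/126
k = 122/63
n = -257/63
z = -53/21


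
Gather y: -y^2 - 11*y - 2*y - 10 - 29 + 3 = -y^2 - 13*y - 36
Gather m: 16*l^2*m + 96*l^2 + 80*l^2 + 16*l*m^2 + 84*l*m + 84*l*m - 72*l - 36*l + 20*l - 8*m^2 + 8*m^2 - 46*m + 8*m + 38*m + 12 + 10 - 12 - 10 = 176*l^2 + 16*l*m^2 - 88*l + m*(16*l^2 + 168*l)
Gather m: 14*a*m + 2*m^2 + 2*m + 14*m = 2*m^2 + m*(14*a + 16)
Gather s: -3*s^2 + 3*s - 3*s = -3*s^2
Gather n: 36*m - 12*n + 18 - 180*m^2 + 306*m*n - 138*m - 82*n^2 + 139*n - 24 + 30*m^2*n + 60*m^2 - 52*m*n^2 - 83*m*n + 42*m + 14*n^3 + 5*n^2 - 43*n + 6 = -120*m^2 - 60*m + 14*n^3 + n^2*(-52*m - 77) + n*(30*m^2 + 223*m + 84)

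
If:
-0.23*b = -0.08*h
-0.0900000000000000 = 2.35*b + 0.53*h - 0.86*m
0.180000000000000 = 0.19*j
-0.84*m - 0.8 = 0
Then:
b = -0.23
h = -0.67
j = 0.95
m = -0.95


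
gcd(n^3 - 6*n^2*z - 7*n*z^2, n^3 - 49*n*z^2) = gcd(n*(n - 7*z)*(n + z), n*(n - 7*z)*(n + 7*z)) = -n^2 + 7*n*z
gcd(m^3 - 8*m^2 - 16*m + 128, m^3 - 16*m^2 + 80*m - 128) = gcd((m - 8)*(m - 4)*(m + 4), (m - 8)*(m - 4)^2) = m^2 - 12*m + 32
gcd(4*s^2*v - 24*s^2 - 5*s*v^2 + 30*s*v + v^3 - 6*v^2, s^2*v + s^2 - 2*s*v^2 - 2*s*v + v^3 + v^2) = s - v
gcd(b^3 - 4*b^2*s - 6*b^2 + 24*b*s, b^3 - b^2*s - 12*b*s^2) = -b^2 + 4*b*s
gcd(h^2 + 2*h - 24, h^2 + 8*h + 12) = h + 6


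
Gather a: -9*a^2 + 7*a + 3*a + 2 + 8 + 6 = -9*a^2 + 10*a + 16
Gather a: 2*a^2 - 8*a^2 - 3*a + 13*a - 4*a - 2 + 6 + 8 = -6*a^2 + 6*a + 12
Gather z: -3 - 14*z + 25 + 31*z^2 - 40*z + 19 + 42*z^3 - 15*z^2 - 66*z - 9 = 42*z^3 + 16*z^2 - 120*z + 32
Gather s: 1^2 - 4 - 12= -15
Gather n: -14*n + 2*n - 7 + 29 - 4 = 18 - 12*n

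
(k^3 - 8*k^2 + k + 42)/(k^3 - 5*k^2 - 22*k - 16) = (k^2 - 10*k + 21)/(k^2 - 7*k - 8)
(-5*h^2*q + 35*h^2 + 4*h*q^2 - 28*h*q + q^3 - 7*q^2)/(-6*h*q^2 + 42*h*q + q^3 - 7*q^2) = (-5*h^2 + 4*h*q + q^2)/(q*(-6*h + q))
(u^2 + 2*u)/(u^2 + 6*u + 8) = u/(u + 4)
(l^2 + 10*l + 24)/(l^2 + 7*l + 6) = (l + 4)/(l + 1)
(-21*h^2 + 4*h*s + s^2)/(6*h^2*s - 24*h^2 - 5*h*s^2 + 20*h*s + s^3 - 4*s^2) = (7*h + s)/(-2*h*s + 8*h + s^2 - 4*s)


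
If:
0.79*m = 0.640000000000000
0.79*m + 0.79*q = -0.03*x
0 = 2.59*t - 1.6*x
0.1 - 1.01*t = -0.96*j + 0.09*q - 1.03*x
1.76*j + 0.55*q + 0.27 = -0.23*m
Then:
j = -0.01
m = 0.81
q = -0.80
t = -0.25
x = -0.40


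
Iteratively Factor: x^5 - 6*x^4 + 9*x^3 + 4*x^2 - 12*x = (x - 3)*(x^4 - 3*x^3 + 4*x) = (x - 3)*(x - 2)*(x^3 - x^2 - 2*x) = (x - 3)*(x - 2)^2*(x^2 + x) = x*(x - 3)*(x - 2)^2*(x + 1)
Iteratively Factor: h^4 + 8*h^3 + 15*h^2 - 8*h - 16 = (h + 1)*(h^3 + 7*h^2 + 8*h - 16) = (h + 1)*(h + 4)*(h^2 + 3*h - 4) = (h + 1)*(h + 4)^2*(h - 1)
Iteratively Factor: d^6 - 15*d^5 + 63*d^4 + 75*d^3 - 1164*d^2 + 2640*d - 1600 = (d - 4)*(d^5 - 11*d^4 + 19*d^3 + 151*d^2 - 560*d + 400) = (d - 4)^2*(d^4 - 7*d^3 - 9*d^2 + 115*d - 100) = (d - 5)*(d - 4)^2*(d^3 - 2*d^2 - 19*d + 20) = (d - 5)*(d - 4)^2*(d - 1)*(d^2 - d - 20) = (d - 5)^2*(d - 4)^2*(d - 1)*(d + 4)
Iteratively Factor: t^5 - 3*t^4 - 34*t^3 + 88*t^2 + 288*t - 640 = (t + 4)*(t^4 - 7*t^3 - 6*t^2 + 112*t - 160) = (t - 5)*(t + 4)*(t^3 - 2*t^2 - 16*t + 32) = (t - 5)*(t - 4)*(t + 4)*(t^2 + 2*t - 8) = (t - 5)*(t - 4)*(t + 4)^2*(t - 2)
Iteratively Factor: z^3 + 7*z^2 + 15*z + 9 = (z + 3)*(z^2 + 4*z + 3) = (z + 3)^2*(z + 1)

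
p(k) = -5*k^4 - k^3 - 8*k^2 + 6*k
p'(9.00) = -14961.00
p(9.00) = -34128.00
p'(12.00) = -35178.00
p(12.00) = -106488.00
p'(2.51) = -369.33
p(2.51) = -249.61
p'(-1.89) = 160.55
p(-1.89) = -96.97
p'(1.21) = -53.18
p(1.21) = -16.94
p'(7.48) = -8651.71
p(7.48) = -16473.47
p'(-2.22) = 245.56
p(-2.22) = -163.25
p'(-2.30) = 270.27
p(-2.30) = -183.87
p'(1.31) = -65.07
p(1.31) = -22.84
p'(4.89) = -2482.58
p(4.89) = -3137.83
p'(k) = -20*k^3 - 3*k^2 - 16*k + 6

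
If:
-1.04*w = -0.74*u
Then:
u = 1.40540540540541*w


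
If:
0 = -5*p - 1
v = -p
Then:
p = -1/5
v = 1/5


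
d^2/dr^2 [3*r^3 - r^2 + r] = 18*r - 2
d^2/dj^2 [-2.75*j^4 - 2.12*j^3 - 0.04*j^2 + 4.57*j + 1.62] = -33.0*j^2 - 12.72*j - 0.08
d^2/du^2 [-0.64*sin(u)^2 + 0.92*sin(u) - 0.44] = -0.92*sin(u) - 1.28*cos(2*u)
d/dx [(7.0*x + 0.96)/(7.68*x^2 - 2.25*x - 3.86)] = (53.76*x^2 - 15.75*x - (7.0*x + 0.96)*(15.36*x - 2.25) - 27.02)/(-7.68*x^2 + 2.25*x + 3.86)^2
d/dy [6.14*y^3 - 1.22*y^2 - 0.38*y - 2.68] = 18.42*y^2 - 2.44*y - 0.38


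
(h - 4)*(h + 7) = h^2 + 3*h - 28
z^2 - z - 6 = (z - 3)*(z + 2)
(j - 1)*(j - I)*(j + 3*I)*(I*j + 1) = I*j^4 - j^3 - I*j^3 + j^2 + 5*I*j^2 + 3*j - 5*I*j - 3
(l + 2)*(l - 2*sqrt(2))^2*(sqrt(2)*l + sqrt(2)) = sqrt(2)*l^4 - 8*l^3 + 3*sqrt(2)*l^3 - 24*l^2 + 10*sqrt(2)*l^2 - 16*l + 24*sqrt(2)*l + 16*sqrt(2)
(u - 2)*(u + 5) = u^2 + 3*u - 10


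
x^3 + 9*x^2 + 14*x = x*(x + 2)*(x + 7)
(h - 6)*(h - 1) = h^2 - 7*h + 6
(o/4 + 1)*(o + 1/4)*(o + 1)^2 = o^4/4 + 25*o^3/16 + 21*o^2/8 + 25*o/16 + 1/4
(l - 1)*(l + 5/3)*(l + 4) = l^3 + 14*l^2/3 + l - 20/3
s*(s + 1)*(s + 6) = s^3 + 7*s^2 + 6*s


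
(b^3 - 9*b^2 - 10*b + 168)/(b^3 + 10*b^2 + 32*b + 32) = (b^2 - 13*b + 42)/(b^2 + 6*b + 8)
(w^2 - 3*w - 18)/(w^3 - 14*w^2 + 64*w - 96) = (w + 3)/(w^2 - 8*w + 16)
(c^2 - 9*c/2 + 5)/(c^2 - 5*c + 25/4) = 2*(c - 2)/(2*c - 5)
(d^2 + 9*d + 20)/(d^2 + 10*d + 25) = (d + 4)/(d + 5)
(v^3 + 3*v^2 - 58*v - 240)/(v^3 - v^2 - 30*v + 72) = (v^2 - 3*v - 40)/(v^2 - 7*v + 12)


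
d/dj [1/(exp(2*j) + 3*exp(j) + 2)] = (-2*exp(j) - 3)*exp(j)/(exp(2*j) + 3*exp(j) + 2)^2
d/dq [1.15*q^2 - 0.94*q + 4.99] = 2.3*q - 0.94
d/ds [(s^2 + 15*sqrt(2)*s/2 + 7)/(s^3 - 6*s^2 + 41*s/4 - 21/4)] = 2*((4*s + 15*sqrt(2))*(4*s^3 - 24*s^2 + 41*s - 21) - (2*s^2 + 15*sqrt(2)*s + 14)*(12*s^2 - 48*s + 41))/(4*s^3 - 24*s^2 + 41*s - 21)^2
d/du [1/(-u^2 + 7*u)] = (2*u - 7)/(u^2*(u - 7)^2)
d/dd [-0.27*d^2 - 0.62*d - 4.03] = -0.54*d - 0.62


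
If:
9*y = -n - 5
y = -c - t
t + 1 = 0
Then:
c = 1 - y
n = -9*y - 5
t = -1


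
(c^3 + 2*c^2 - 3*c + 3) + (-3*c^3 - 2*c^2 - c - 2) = -2*c^3 - 4*c + 1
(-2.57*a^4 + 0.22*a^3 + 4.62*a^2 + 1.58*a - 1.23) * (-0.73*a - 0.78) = 1.8761*a^5 + 1.844*a^4 - 3.5442*a^3 - 4.757*a^2 - 0.3345*a + 0.9594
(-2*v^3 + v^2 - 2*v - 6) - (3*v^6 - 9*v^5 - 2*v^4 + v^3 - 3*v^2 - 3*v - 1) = -3*v^6 + 9*v^5 + 2*v^4 - 3*v^3 + 4*v^2 + v - 5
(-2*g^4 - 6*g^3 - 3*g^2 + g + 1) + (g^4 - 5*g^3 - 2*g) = -g^4 - 11*g^3 - 3*g^2 - g + 1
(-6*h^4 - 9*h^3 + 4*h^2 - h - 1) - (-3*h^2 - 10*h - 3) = -6*h^4 - 9*h^3 + 7*h^2 + 9*h + 2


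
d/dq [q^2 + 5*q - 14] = 2*q + 5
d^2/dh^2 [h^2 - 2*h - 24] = 2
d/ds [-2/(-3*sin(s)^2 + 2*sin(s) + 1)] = 4*(1 - 3*sin(s))*cos(s)/(-3*sin(s)^2 + 2*sin(s) + 1)^2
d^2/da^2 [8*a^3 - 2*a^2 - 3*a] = 48*a - 4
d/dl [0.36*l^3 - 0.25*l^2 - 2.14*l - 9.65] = 1.08*l^2 - 0.5*l - 2.14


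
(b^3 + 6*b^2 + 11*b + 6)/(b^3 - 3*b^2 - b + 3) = (b^2 + 5*b + 6)/(b^2 - 4*b + 3)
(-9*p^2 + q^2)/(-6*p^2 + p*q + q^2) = (3*p - q)/(2*p - q)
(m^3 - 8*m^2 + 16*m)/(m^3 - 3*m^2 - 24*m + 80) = m/(m + 5)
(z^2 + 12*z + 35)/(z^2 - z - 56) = (z + 5)/(z - 8)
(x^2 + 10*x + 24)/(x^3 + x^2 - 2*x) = (x^2 + 10*x + 24)/(x*(x^2 + x - 2))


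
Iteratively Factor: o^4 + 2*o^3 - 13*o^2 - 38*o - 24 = (o - 4)*(o^3 + 6*o^2 + 11*o + 6) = (o - 4)*(o + 2)*(o^2 + 4*o + 3) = (o - 4)*(o + 1)*(o + 2)*(o + 3)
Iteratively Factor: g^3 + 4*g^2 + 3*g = (g)*(g^2 + 4*g + 3) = g*(g + 3)*(g + 1)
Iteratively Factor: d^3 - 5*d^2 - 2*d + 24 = (d - 4)*(d^2 - d - 6) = (d - 4)*(d + 2)*(d - 3)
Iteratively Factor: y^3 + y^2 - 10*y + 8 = (y - 1)*(y^2 + 2*y - 8) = (y - 2)*(y - 1)*(y + 4)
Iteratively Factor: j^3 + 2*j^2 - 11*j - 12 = (j + 1)*(j^2 + j - 12) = (j + 1)*(j + 4)*(j - 3)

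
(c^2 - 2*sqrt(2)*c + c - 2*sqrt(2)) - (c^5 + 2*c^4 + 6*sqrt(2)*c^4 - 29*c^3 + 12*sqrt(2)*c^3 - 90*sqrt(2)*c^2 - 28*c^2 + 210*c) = -c^5 - 6*sqrt(2)*c^4 - 2*c^4 - 12*sqrt(2)*c^3 + 29*c^3 + 29*c^2 + 90*sqrt(2)*c^2 - 209*c - 2*sqrt(2)*c - 2*sqrt(2)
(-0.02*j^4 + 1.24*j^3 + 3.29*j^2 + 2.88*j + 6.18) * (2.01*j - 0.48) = -0.0402*j^5 + 2.502*j^4 + 6.0177*j^3 + 4.2096*j^2 + 11.0394*j - 2.9664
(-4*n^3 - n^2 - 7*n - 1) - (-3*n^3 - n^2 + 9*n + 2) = -n^3 - 16*n - 3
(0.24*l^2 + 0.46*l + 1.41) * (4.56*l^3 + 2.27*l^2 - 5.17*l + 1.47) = 1.0944*l^5 + 2.6424*l^4 + 6.233*l^3 + 1.1753*l^2 - 6.6135*l + 2.0727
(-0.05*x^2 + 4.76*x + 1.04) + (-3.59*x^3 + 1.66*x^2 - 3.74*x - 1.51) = -3.59*x^3 + 1.61*x^2 + 1.02*x - 0.47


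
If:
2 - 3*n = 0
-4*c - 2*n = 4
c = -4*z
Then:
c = -4/3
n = 2/3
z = 1/3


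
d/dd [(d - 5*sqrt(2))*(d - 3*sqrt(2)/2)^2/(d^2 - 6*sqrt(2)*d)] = (d^4 - 12*sqrt(2)*d^3 + 123*d^2/2 + 45*sqrt(2)*d - 270)/(d^2*(d^2 - 12*sqrt(2)*d + 72))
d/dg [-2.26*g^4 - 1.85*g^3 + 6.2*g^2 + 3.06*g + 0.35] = -9.04*g^3 - 5.55*g^2 + 12.4*g + 3.06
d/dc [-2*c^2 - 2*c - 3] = -4*c - 2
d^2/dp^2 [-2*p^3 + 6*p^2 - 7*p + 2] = 12 - 12*p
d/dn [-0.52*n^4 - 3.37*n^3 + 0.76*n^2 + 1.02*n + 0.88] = -2.08*n^3 - 10.11*n^2 + 1.52*n + 1.02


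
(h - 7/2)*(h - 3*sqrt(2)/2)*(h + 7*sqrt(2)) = h^3 - 7*h^2/2 + 11*sqrt(2)*h^2/2 - 77*sqrt(2)*h/4 - 21*h + 147/2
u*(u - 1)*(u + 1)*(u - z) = u^4 - u^3*z - u^2 + u*z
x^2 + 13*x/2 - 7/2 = (x - 1/2)*(x + 7)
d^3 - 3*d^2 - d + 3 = (d - 3)*(d - 1)*(d + 1)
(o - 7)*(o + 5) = o^2 - 2*o - 35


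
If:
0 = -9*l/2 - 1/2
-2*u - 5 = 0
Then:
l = -1/9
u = -5/2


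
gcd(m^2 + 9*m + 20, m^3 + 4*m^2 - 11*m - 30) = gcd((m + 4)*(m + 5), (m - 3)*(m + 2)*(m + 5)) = m + 5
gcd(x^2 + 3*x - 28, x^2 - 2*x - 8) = x - 4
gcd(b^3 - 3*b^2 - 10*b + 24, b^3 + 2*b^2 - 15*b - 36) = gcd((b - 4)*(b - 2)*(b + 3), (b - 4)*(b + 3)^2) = b^2 - b - 12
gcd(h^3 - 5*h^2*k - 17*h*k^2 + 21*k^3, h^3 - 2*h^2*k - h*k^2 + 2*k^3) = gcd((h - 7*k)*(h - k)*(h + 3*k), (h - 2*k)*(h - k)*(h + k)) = h - k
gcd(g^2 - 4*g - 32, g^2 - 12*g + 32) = g - 8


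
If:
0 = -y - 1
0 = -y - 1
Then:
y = -1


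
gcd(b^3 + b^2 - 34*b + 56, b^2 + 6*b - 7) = b + 7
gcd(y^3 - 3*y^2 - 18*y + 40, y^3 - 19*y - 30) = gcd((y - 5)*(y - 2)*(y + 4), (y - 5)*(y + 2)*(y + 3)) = y - 5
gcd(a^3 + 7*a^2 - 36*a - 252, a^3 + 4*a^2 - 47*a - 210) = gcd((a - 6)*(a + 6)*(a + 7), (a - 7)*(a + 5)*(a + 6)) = a + 6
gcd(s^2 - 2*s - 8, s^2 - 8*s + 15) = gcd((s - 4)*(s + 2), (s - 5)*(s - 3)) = 1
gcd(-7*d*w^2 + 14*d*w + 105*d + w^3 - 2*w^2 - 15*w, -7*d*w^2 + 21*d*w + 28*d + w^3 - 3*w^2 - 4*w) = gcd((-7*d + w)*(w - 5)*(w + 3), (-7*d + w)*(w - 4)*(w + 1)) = -7*d + w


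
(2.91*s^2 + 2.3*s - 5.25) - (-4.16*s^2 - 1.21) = 7.07*s^2 + 2.3*s - 4.04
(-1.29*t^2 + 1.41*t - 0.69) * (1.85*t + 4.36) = -2.3865*t^3 - 3.0159*t^2 + 4.8711*t - 3.0084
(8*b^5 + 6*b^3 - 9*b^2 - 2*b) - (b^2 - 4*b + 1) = 8*b^5 + 6*b^3 - 10*b^2 + 2*b - 1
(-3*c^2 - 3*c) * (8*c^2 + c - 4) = -24*c^4 - 27*c^3 + 9*c^2 + 12*c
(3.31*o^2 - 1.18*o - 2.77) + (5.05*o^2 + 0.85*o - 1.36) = 8.36*o^2 - 0.33*o - 4.13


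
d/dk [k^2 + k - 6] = 2*k + 1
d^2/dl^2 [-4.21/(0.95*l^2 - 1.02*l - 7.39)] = (-7.59905*l^2 + 8.15898*l + 4.21*(1.9*l - 1.02)*(3.8*l - 2.04) + 59.11261)/(-0.95*l^2 + 1.02*l + 7.39)^3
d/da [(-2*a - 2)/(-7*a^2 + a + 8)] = -14/(49*a^2 - 112*a + 64)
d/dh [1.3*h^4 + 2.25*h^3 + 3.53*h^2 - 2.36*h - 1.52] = 5.2*h^3 + 6.75*h^2 + 7.06*h - 2.36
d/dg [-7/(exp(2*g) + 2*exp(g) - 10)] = 14*(exp(g) + 1)*exp(g)/(exp(2*g) + 2*exp(g) - 10)^2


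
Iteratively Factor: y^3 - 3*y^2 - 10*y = (y - 5)*(y^2 + 2*y) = y*(y - 5)*(y + 2)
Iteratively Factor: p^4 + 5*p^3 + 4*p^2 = (p + 4)*(p^3 + p^2) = p*(p + 4)*(p^2 + p) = p^2*(p + 4)*(p + 1)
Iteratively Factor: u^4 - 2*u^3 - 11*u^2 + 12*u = (u + 3)*(u^3 - 5*u^2 + 4*u) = (u - 4)*(u + 3)*(u^2 - u) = (u - 4)*(u - 1)*(u + 3)*(u)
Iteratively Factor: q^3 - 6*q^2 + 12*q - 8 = (q - 2)*(q^2 - 4*q + 4) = (q - 2)^2*(q - 2)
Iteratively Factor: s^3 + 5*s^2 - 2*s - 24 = (s - 2)*(s^2 + 7*s + 12) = (s - 2)*(s + 4)*(s + 3)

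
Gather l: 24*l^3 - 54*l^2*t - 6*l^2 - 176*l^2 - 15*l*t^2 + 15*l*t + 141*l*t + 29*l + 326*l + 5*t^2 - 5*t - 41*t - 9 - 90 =24*l^3 + l^2*(-54*t - 182) + l*(-15*t^2 + 156*t + 355) + 5*t^2 - 46*t - 99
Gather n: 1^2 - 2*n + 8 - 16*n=9 - 18*n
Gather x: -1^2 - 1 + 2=0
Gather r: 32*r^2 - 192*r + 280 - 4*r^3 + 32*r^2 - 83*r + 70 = -4*r^3 + 64*r^2 - 275*r + 350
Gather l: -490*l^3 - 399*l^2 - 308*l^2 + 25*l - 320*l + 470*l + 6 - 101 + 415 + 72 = -490*l^3 - 707*l^2 + 175*l + 392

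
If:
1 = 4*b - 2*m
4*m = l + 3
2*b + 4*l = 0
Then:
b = 10/17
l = -5/17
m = 23/34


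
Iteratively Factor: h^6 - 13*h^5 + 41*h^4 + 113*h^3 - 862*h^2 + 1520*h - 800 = (h - 1)*(h^5 - 12*h^4 + 29*h^3 + 142*h^2 - 720*h + 800) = (h - 1)*(h + 4)*(h^4 - 16*h^3 + 93*h^2 - 230*h + 200) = (h - 2)*(h - 1)*(h + 4)*(h^3 - 14*h^2 + 65*h - 100) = (h - 5)*(h - 2)*(h - 1)*(h + 4)*(h^2 - 9*h + 20) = (h - 5)*(h - 4)*(h - 2)*(h - 1)*(h + 4)*(h - 5)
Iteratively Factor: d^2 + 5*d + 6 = (d + 3)*(d + 2)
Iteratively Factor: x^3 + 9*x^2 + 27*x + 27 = (x + 3)*(x^2 + 6*x + 9) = (x + 3)^2*(x + 3)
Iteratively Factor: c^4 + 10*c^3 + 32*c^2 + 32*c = (c + 2)*(c^3 + 8*c^2 + 16*c) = c*(c + 2)*(c^2 + 8*c + 16) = c*(c + 2)*(c + 4)*(c + 4)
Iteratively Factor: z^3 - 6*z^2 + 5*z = (z - 5)*(z^2 - z) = (z - 5)*(z - 1)*(z)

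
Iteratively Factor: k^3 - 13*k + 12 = (k + 4)*(k^2 - 4*k + 3) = (k - 1)*(k + 4)*(k - 3)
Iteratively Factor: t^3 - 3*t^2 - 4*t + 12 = (t - 2)*(t^2 - t - 6) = (t - 3)*(t - 2)*(t + 2)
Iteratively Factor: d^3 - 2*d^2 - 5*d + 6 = (d - 1)*(d^2 - d - 6) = (d - 1)*(d + 2)*(d - 3)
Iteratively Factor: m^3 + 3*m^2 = (m)*(m^2 + 3*m) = m^2*(m + 3)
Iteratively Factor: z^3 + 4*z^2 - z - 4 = (z + 1)*(z^2 + 3*z - 4) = (z - 1)*(z + 1)*(z + 4)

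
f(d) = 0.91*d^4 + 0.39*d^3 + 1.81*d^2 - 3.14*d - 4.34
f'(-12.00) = -6168.02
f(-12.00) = 18489.82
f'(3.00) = 116.53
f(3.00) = 86.77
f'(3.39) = 164.39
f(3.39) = 141.19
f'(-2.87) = -89.94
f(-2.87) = 72.10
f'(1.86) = 31.06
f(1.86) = 9.48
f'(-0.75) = -6.73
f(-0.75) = -0.84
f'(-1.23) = -12.60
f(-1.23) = 3.62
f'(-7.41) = -1446.72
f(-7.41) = 2703.19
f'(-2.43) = -57.26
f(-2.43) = 40.11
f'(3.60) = 194.88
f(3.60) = 178.85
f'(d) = 3.64*d^3 + 1.17*d^2 + 3.62*d - 3.14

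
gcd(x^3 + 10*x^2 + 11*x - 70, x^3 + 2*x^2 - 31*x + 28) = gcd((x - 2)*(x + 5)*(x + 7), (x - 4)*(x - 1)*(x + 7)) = x + 7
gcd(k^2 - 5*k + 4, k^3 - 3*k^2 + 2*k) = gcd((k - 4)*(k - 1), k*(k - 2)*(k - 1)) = k - 1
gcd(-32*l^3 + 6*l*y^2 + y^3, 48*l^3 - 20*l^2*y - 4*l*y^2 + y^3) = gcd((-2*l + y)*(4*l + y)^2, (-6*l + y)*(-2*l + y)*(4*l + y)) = -8*l^2 + 2*l*y + y^2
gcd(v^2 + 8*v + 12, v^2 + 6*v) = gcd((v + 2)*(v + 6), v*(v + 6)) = v + 6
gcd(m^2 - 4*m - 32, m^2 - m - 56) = m - 8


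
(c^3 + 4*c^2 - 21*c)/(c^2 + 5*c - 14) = c*(c - 3)/(c - 2)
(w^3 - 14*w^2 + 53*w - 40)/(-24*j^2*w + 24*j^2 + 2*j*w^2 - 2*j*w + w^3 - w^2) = (w^2 - 13*w + 40)/(-24*j^2 + 2*j*w + w^2)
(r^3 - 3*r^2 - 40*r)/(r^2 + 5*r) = r - 8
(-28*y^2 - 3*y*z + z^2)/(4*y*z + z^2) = (-7*y + z)/z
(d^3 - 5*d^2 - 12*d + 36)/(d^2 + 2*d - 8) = (d^2 - 3*d - 18)/(d + 4)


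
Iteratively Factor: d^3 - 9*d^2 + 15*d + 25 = (d - 5)*(d^2 - 4*d - 5) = (d - 5)*(d + 1)*(d - 5)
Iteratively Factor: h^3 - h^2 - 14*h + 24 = (h + 4)*(h^2 - 5*h + 6) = (h - 3)*(h + 4)*(h - 2)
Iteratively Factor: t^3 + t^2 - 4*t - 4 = (t + 2)*(t^2 - t - 2) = (t - 2)*(t + 2)*(t + 1)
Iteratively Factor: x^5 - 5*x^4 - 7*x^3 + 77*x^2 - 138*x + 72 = (x + 4)*(x^4 - 9*x^3 + 29*x^2 - 39*x + 18) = (x - 3)*(x + 4)*(x^3 - 6*x^2 + 11*x - 6) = (x - 3)*(x - 1)*(x + 4)*(x^2 - 5*x + 6) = (x - 3)^2*(x - 1)*(x + 4)*(x - 2)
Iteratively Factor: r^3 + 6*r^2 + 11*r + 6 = (r + 3)*(r^2 + 3*r + 2) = (r + 1)*(r + 3)*(r + 2)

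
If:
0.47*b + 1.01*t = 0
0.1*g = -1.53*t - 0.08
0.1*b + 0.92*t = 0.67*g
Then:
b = 0.11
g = -0.05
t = -0.05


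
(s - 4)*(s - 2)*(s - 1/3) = s^3 - 19*s^2/3 + 10*s - 8/3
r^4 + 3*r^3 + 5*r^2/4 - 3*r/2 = r*(r - 1/2)*(r + 3/2)*(r + 2)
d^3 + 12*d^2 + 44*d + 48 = (d + 2)*(d + 4)*(d + 6)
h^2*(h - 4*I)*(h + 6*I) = h^4 + 2*I*h^3 + 24*h^2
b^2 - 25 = (b - 5)*(b + 5)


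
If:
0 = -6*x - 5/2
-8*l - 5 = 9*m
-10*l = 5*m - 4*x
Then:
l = 1/5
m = -11/15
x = -5/12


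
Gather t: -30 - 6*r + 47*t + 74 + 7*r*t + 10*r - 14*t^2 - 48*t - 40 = 4*r - 14*t^2 + t*(7*r - 1) + 4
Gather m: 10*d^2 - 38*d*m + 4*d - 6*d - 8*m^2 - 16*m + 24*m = 10*d^2 - 2*d - 8*m^2 + m*(8 - 38*d)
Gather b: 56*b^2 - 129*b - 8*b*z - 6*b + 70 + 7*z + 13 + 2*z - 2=56*b^2 + b*(-8*z - 135) + 9*z + 81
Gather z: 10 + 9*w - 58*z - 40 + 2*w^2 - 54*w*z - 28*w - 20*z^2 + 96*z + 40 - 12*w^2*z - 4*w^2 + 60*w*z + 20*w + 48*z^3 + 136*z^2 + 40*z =-2*w^2 + w + 48*z^3 + 116*z^2 + z*(-12*w^2 + 6*w + 78) + 10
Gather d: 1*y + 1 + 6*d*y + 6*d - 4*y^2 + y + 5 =d*(6*y + 6) - 4*y^2 + 2*y + 6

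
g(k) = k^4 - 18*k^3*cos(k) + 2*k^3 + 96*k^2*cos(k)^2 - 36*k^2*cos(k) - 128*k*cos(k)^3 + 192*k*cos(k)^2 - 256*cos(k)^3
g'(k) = 18*k^3*sin(k) + 4*k^3 - 192*k^2*sin(k)*cos(k) + 36*k^2*sin(k) - 54*k^2*cos(k) + 6*k^2 + 384*k*sin(k)*cos(k)^2 - 384*k*sin(k)*cos(k) + 192*k*cos(k)^2 - 72*k*cos(k) + 768*sin(k)*cos(k)^2 - 128*cos(k)^3 + 192*cos(k)^2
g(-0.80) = -106.92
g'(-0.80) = -269.29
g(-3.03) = 25.99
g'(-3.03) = -43.46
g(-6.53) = 7831.89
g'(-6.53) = -1155.30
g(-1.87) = -0.04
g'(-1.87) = 0.75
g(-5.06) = 1064.81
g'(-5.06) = -3213.23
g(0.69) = -68.87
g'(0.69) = 311.14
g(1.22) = 4.01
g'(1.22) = -21.74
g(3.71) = 3365.69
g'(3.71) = -1587.68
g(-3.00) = 24.69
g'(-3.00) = -43.36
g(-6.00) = 5930.11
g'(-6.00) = -5454.32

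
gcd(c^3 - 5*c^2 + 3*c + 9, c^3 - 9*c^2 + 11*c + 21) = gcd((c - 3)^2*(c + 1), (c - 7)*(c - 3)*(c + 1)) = c^2 - 2*c - 3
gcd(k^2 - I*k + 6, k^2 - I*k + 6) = k^2 - I*k + 6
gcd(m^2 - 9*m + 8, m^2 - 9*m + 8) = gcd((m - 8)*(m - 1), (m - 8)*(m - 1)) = m^2 - 9*m + 8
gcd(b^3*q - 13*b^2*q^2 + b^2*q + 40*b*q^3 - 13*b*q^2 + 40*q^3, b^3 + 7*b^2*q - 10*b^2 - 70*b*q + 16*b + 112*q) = 1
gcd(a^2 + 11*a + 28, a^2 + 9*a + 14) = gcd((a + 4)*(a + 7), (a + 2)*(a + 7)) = a + 7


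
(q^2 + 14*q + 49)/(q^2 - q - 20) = (q^2 + 14*q + 49)/(q^2 - q - 20)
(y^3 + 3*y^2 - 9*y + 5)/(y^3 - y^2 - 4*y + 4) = (y^2 + 4*y - 5)/(y^2 - 4)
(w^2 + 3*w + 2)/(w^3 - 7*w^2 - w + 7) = (w + 2)/(w^2 - 8*w + 7)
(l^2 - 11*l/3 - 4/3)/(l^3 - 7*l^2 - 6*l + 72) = (l + 1/3)/(l^2 - 3*l - 18)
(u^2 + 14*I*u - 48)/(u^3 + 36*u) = (u + 8*I)/(u*(u - 6*I))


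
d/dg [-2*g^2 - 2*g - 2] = -4*g - 2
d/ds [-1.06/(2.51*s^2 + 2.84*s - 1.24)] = (5.3212*s + 3.0104)/(2.51*s^2 + 2.84*s - 1.24)^2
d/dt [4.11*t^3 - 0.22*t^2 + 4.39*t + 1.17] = 12.33*t^2 - 0.44*t + 4.39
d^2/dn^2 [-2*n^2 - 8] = -4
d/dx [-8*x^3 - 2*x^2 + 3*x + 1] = -24*x^2 - 4*x + 3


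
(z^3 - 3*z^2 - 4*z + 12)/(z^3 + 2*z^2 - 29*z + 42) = (z + 2)/(z + 7)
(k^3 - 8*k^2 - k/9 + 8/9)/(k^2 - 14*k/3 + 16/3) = (9*k^3 - 72*k^2 - k + 8)/(3*(3*k^2 - 14*k + 16))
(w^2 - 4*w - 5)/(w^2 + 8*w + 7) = (w - 5)/(w + 7)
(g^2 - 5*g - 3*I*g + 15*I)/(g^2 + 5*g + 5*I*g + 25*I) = (g^2 - g*(5 + 3*I) + 15*I)/(g^2 + 5*g*(1 + I) + 25*I)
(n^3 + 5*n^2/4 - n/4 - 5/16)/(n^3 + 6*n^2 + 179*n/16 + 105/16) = (4*n^2 - 1)/(4*n^2 + 19*n + 21)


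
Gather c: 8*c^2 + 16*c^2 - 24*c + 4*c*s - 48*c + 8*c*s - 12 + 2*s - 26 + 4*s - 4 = 24*c^2 + c*(12*s - 72) + 6*s - 42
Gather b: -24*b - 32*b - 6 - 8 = -56*b - 14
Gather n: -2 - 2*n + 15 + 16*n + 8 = 14*n + 21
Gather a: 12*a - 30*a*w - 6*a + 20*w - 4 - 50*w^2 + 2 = a*(6 - 30*w) - 50*w^2 + 20*w - 2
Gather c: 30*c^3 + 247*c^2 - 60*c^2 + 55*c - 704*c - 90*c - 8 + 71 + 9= 30*c^3 + 187*c^2 - 739*c + 72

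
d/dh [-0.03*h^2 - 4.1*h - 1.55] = -0.06*h - 4.1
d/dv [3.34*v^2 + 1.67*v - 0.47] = 6.68*v + 1.67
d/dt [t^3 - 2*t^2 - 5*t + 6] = 3*t^2 - 4*t - 5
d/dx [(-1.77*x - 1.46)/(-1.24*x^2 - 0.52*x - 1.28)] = (-2.1948*x^2 - 3.6208*x + 1.5064)/(1.5376*x^4 + 1.2896*x^3 + 3.4448*x^2 + 1.3312*x + 1.6384)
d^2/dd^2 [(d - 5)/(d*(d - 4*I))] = 2*(d^3 - 15*d^2 + 60*I*d + 80)/(d^3*(d^3 - 12*I*d^2 - 48*d + 64*I))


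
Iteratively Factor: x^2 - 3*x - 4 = (x - 4)*(x + 1)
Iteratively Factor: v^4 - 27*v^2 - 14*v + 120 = (v - 2)*(v^3 + 2*v^2 - 23*v - 60) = (v - 5)*(v - 2)*(v^2 + 7*v + 12) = (v - 5)*(v - 2)*(v + 4)*(v + 3)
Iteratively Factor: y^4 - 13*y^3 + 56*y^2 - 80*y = (y)*(y^3 - 13*y^2 + 56*y - 80) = y*(y - 5)*(y^2 - 8*y + 16) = y*(y - 5)*(y - 4)*(y - 4)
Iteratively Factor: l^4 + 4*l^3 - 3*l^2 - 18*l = (l + 3)*(l^3 + l^2 - 6*l) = l*(l + 3)*(l^2 + l - 6) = l*(l + 3)^2*(l - 2)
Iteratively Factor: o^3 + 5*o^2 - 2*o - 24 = (o + 4)*(o^2 + o - 6) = (o - 2)*(o + 4)*(o + 3)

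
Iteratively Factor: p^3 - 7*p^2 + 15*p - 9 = (p - 3)*(p^2 - 4*p + 3) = (p - 3)*(p - 1)*(p - 3)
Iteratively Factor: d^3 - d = (d - 1)*(d^2 + d) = (d - 1)*(d + 1)*(d)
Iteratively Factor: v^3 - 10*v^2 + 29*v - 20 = (v - 1)*(v^2 - 9*v + 20) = (v - 4)*(v - 1)*(v - 5)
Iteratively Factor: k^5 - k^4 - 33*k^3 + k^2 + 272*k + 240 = (k - 5)*(k^4 + 4*k^3 - 13*k^2 - 64*k - 48) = (k - 5)*(k + 4)*(k^3 - 13*k - 12) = (k - 5)*(k + 3)*(k + 4)*(k^2 - 3*k - 4) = (k - 5)*(k - 4)*(k + 3)*(k + 4)*(k + 1)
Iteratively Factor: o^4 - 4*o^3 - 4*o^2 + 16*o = (o - 2)*(o^3 - 2*o^2 - 8*o) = (o - 2)*(o + 2)*(o^2 - 4*o) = o*(o - 2)*(o + 2)*(o - 4)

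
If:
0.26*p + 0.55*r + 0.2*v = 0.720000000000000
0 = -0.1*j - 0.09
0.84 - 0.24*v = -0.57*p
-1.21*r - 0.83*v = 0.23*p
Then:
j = -0.90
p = -5.05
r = 6.78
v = -8.49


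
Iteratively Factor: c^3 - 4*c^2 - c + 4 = (c + 1)*(c^2 - 5*c + 4) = (c - 1)*(c + 1)*(c - 4)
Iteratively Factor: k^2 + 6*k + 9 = (k + 3)*(k + 3)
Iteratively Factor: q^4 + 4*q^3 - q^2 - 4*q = (q - 1)*(q^3 + 5*q^2 + 4*q) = q*(q - 1)*(q^2 + 5*q + 4) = q*(q - 1)*(q + 1)*(q + 4)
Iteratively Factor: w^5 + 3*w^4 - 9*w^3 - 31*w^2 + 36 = (w + 2)*(w^4 + w^3 - 11*w^2 - 9*w + 18) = (w - 1)*(w + 2)*(w^3 + 2*w^2 - 9*w - 18) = (w - 3)*(w - 1)*(w + 2)*(w^2 + 5*w + 6) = (w - 3)*(w - 1)*(w + 2)^2*(w + 3)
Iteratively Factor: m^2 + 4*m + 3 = (m + 3)*(m + 1)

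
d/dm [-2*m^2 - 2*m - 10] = -4*m - 2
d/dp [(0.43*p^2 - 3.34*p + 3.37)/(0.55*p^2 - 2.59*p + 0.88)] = (0.7233*p^2 - 2.9502*p + 5.7891)/(0.3025*p^4 - 2.849*p^3 + 7.6761*p^2 - 4.5584*p + 0.7744)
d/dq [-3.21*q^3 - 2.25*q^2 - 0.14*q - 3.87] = -9.63*q^2 - 4.5*q - 0.14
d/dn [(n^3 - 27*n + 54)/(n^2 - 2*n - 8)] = (n^4 - 4*n^3 + 3*n^2 - 108*n + 324)/(n^4 - 4*n^3 - 12*n^2 + 32*n + 64)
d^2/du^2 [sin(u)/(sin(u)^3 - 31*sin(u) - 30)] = (4*sin(u)^7 + 118*sin(u)^5 + 390*sin(u)^4 - 62*sin(u)^3 - 1290*sin(u)^2 + 900*sin(u) + 1860)/(-sin(u)^3 + 31*sin(u) + 30)^3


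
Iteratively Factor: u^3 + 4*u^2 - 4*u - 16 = (u + 4)*(u^2 - 4) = (u + 2)*(u + 4)*(u - 2)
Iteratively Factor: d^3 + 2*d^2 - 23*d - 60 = (d + 4)*(d^2 - 2*d - 15) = (d + 3)*(d + 4)*(d - 5)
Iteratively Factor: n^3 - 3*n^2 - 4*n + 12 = (n + 2)*(n^2 - 5*n + 6) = (n - 3)*(n + 2)*(n - 2)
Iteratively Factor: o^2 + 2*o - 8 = (o + 4)*(o - 2)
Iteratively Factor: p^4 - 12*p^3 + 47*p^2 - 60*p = (p - 3)*(p^3 - 9*p^2 + 20*p) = p*(p - 3)*(p^2 - 9*p + 20) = p*(p - 4)*(p - 3)*(p - 5)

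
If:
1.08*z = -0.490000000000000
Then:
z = -0.45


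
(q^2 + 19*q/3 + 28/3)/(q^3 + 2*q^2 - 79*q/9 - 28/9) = 3*(3*q + 7)/(9*q^2 - 18*q - 7)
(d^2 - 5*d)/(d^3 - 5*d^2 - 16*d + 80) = d/(d^2 - 16)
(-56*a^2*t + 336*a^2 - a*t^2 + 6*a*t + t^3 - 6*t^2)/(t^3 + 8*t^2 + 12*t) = (-56*a^2*t + 336*a^2 - a*t^2 + 6*a*t + t^3 - 6*t^2)/(t*(t^2 + 8*t + 12))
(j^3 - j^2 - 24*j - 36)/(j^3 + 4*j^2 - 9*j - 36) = (j^2 - 4*j - 12)/(j^2 + j - 12)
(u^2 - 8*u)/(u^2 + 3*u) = (u - 8)/(u + 3)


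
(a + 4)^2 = a^2 + 8*a + 16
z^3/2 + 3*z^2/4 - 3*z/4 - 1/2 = (z/2 + 1/4)*(z - 1)*(z + 2)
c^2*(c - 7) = c^3 - 7*c^2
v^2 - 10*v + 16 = (v - 8)*(v - 2)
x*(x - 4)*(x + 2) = x^3 - 2*x^2 - 8*x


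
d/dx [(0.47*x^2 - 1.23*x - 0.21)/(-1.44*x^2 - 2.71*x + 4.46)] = (-3.0449*x^2 + 3.5876*x - 6.0549)/(2.0736*x^4 + 7.8048*x^3 - 5.5007*x^2 - 24.1732*x + 19.8916)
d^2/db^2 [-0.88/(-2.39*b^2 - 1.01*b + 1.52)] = (-10.053296*b^2 - 4.248464*b + 0.88*(4.78*b + 1.01)*(9.56*b + 2.02) + 6.393728)/(2.39*b^2 + 1.01*b - 1.52)^3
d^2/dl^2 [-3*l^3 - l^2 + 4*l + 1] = -18*l - 2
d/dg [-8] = 0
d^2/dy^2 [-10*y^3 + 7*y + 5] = -60*y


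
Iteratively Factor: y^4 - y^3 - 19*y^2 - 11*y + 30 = (y + 3)*(y^3 - 4*y^2 - 7*y + 10) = (y + 2)*(y + 3)*(y^2 - 6*y + 5) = (y - 1)*(y + 2)*(y + 3)*(y - 5)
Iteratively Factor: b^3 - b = (b - 1)*(b^2 + b) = (b - 1)*(b + 1)*(b)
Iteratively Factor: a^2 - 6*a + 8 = (a - 4)*(a - 2)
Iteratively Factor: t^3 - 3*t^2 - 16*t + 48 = (t + 4)*(t^2 - 7*t + 12) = (t - 4)*(t + 4)*(t - 3)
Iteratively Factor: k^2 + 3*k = (k)*(k + 3)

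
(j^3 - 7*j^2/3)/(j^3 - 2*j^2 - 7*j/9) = 3*j/(3*j + 1)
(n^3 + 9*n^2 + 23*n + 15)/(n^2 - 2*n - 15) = (n^2 + 6*n + 5)/(n - 5)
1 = 1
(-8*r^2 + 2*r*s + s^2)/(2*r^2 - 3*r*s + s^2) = (-4*r - s)/(r - s)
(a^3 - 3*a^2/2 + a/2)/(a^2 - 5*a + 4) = a*(2*a - 1)/(2*(a - 4))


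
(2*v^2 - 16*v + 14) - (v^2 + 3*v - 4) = v^2 - 19*v + 18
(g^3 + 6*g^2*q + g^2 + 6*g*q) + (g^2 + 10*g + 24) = g^3 + 6*g^2*q + 2*g^2 + 6*g*q + 10*g + 24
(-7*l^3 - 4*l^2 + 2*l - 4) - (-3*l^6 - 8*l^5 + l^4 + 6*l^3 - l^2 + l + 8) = 3*l^6 + 8*l^5 - l^4 - 13*l^3 - 3*l^2 + l - 12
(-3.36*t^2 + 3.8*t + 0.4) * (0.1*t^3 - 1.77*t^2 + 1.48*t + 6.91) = -0.336*t^5 + 6.3272*t^4 - 11.6588*t^3 - 18.3016*t^2 + 26.85*t + 2.764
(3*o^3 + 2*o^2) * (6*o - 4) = 18*o^4 - 8*o^2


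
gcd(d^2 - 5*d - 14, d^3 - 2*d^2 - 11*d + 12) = 1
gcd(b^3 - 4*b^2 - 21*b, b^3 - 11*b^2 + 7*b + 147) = b^2 - 4*b - 21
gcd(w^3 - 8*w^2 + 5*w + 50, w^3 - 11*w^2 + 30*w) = w - 5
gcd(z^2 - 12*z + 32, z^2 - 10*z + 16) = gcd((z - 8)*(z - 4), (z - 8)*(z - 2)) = z - 8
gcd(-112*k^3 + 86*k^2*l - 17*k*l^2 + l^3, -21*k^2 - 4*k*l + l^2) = 7*k - l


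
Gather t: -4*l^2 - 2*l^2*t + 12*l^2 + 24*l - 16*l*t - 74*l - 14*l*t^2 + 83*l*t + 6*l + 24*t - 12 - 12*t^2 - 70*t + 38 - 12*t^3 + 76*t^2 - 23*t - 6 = 8*l^2 - 44*l - 12*t^3 + t^2*(64 - 14*l) + t*(-2*l^2 + 67*l - 69) + 20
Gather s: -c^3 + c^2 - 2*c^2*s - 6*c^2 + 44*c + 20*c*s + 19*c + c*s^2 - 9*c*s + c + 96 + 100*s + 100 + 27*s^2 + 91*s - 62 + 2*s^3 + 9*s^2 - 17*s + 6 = -c^3 - 5*c^2 + 64*c + 2*s^3 + s^2*(c + 36) + s*(-2*c^2 + 11*c + 174) + 140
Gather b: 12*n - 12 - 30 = 12*n - 42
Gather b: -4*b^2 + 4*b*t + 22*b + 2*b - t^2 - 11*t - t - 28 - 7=-4*b^2 + b*(4*t + 24) - t^2 - 12*t - 35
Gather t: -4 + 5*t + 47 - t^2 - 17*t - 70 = -t^2 - 12*t - 27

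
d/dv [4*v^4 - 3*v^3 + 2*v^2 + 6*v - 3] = 16*v^3 - 9*v^2 + 4*v + 6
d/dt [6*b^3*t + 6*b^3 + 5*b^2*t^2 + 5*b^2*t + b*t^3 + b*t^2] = b*(6*b^2 + 10*b*t + 5*b + 3*t^2 + 2*t)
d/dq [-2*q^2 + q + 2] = 1 - 4*q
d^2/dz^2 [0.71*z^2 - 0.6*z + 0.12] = 1.42000000000000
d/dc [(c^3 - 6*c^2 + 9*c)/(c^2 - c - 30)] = (c^4 - 2*c^3 - 93*c^2 + 360*c - 270)/(c^4 - 2*c^3 - 59*c^2 + 60*c + 900)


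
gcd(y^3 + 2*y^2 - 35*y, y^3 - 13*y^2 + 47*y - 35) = y - 5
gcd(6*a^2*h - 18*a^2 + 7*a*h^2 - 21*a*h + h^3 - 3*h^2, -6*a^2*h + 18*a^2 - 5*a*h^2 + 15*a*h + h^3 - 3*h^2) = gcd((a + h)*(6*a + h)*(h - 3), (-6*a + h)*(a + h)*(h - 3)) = a*h - 3*a + h^2 - 3*h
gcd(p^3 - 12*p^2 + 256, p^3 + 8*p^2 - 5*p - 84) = p + 4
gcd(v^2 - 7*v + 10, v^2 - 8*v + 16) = 1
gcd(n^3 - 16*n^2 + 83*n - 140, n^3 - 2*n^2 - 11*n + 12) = n - 4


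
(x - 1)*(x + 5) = x^2 + 4*x - 5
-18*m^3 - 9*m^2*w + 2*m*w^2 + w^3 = (-3*m + w)*(2*m + w)*(3*m + w)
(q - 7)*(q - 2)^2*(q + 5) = q^4 - 6*q^3 - 23*q^2 + 132*q - 140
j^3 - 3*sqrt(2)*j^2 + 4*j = j*(j - 2*sqrt(2))*(j - sqrt(2))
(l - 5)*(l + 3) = l^2 - 2*l - 15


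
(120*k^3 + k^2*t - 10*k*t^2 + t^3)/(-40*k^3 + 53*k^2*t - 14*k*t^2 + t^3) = (3*k + t)/(-k + t)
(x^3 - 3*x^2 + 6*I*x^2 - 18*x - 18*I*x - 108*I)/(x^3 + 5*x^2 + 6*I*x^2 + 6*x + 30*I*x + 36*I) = (x - 6)/(x + 2)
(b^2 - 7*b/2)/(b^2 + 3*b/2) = (2*b - 7)/(2*b + 3)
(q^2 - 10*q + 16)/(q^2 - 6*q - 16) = (q - 2)/(q + 2)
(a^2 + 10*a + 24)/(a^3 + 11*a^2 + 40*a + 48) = (a + 6)/(a^2 + 7*a + 12)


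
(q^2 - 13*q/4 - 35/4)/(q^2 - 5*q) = (q + 7/4)/q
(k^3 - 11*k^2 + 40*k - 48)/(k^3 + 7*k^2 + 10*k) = (k^3 - 11*k^2 + 40*k - 48)/(k*(k^2 + 7*k + 10))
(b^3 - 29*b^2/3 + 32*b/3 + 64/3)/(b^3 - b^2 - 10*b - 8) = (3*b^2 - 32*b + 64)/(3*(b^2 - 2*b - 8))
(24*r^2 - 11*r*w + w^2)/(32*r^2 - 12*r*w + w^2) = (3*r - w)/(4*r - w)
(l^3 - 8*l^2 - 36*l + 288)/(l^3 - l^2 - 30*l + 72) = (l^2 - 14*l + 48)/(l^2 - 7*l + 12)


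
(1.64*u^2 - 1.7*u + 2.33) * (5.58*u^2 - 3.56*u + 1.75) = 9.1512*u^4 - 15.3244*u^3 + 21.9234*u^2 - 11.2698*u + 4.0775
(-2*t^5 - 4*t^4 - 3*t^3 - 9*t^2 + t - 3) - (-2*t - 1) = -2*t^5 - 4*t^4 - 3*t^3 - 9*t^2 + 3*t - 2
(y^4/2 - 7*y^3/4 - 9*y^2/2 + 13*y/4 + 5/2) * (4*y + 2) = 2*y^5 - 6*y^4 - 43*y^3/2 + 4*y^2 + 33*y/2 + 5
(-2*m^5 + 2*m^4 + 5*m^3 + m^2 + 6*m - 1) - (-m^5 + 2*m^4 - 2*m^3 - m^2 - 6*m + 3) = -m^5 + 7*m^3 + 2*m^2 + 12*m - 4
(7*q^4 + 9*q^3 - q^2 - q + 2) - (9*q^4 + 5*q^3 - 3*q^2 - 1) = -2*q^4 + 4*q^3 + 2*q^2 - q + 3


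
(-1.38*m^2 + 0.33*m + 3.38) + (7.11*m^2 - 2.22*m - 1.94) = 5.73*m^2 - 1.89*m + 1.44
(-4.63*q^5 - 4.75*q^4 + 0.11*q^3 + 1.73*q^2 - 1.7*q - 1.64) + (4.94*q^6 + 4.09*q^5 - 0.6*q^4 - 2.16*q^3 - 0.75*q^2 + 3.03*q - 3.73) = 4.94*q^6 - 0.54*q^5 - 5.35*q^4 - 2.05*q^3 + 0.98*q^2 + 1.33*q - 5.37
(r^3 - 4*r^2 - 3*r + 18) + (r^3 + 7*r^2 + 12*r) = 2*r^3 + 3*r^2 + 9*r + 18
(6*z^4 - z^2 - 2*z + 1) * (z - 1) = 6*z^5 - 6*z^4 - z^3 - z^2 + 3*z - 1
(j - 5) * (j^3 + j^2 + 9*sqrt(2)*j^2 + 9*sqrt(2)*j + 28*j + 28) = j^4 - 4*j^3 + 9*sqrt(2)*j^3 - 36*sqrt(2)*j^2 + 23*j^2 - 112*j - 45*sqrt(2)*j - 140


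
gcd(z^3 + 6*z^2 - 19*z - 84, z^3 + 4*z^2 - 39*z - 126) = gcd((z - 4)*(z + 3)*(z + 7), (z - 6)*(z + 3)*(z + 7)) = z^2 + 10*z + 21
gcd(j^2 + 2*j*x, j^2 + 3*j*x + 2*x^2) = j + 2*x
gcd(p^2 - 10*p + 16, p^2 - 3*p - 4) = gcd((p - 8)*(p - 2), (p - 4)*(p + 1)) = 1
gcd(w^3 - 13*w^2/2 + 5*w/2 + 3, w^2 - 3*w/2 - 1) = w + 1/2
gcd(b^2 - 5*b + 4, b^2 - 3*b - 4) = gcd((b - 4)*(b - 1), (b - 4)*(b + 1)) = b - 4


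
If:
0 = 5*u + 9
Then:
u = -9/5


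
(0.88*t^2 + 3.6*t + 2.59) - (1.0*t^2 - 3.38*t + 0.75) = -0.12*t^2 + 6.98*t + 1.84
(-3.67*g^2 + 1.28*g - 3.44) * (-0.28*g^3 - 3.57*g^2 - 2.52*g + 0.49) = 1.0276*g^5 + 12.7435*g^4 + 5.642*g^3 + 7.2569*g^2 + 9.296*g - 1.6856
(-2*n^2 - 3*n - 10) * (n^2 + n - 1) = -2*n^4 - 5*n^3 - 11*n^2 - 7*n + 10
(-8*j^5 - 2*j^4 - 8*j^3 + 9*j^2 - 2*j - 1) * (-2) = 16*j^5 + 4*j^4 + 16*j^3 - 18*j^2 + 4*j + 2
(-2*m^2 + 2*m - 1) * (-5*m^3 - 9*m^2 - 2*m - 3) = 10*m^5 + 8*m^4 - 9*m^3 + 11*m^2 - 4*m + 3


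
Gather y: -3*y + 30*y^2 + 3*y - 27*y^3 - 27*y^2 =-27*y^3 + 3*y^2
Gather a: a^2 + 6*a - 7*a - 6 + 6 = a^2 - a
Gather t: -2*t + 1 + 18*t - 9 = 16*t - 8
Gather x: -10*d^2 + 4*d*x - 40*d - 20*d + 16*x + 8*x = -10*d^2 - 60*d + x*(4*d + 24)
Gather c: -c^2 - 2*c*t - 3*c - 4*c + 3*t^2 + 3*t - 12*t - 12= -c^2 + c*(-2*t - 7) + 3*t^2 - 9*t - 12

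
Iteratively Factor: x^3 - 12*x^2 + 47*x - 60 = (x - 3)*(x^2 - 9*x + 20) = (x - 5)*(x - 3)*(x - 4)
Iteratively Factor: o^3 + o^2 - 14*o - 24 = (o - 4)*(o^2 + 5*o + 6) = (o - 4)*(o + 3)*(o + 2)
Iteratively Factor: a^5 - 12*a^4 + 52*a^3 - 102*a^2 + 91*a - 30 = (a - 1)*(a^4 - 11*a^3 + 41*a^2 - 61*a + 30) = (a - 3)*(a - 1)*(a^3 - 8*a^2 + 17*a - 10) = (a - 3)*(a - 1)^2*(a^2 - 7*a + 10) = (a - 5)*(a - 3)*(a - 1)^2*(a - 2)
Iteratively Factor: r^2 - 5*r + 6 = (r - 3)*(r - 2)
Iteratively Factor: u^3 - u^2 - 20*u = (u - 5)*(u^2 + 4*u) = (u - 5)*(u + 4)*(u)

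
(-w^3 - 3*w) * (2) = -2*w^3 - 6*w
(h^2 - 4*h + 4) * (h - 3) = h^3 - 7*h^2 + 16*h - 12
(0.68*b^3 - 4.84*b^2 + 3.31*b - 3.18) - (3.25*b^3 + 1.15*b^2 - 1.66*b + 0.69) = -2.57*b^3 - 5.99*b^2 + 4.97*b - 3.87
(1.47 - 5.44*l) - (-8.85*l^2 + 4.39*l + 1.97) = 8.85*l^2 - 9.83*l - 0.5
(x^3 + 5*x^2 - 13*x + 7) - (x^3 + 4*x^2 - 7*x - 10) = x^2 - 6*x + 17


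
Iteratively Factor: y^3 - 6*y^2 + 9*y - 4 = (y - 1)*(y^2 - 5*y + 4) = (y - 4)*(y - 1)*(y - 1)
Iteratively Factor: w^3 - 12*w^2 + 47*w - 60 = (w - 3)*(w^2 - 9*w + 20) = (w - 5)*(w - 3)*(w - 4)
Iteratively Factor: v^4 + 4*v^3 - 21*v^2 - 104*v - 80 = (v + 1)*(v^3 + 3*v^2 - 24*v - 80) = (v + 1)*(v + 4)*(v^2 - v - 20) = (v + 1)*(v + 4)^2*(v - 5)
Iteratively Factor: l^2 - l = (l - 1)*(l)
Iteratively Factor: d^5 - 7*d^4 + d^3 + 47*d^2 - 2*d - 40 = (d - 5)*(d^4 - 2*d^3 - 9*d^2 + 2*d + 8) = (d - 5)*(d - 4)*(d^3 + 2*d^2 - d - 2) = (d - 5)*(d - 4)*(d - 1)*(d^2 + 3*d + 2) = (d - 5)*(d - 4)*(d - 1)*(d + 1)*(d + 2)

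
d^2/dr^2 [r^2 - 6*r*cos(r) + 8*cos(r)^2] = 6*r*cos(r) + 32*sin(r)^2 + 12*sin(r) - 14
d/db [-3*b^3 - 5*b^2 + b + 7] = -9*b^2 - 10*b + 1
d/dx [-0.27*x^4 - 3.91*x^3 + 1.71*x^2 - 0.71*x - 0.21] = -1.08*x^3 - 11.73*x^2 + 3.42*x - 0.71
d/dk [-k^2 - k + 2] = -2*k - 1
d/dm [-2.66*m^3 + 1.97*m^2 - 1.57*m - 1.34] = -7.98*m^2 + 3.94*m - 1.57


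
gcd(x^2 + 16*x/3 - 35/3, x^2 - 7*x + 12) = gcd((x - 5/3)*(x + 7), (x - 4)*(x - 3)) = 1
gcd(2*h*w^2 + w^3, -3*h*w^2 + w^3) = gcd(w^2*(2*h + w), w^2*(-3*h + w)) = w^2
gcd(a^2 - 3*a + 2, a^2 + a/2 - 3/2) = a - 1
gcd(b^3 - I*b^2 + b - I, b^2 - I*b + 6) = 1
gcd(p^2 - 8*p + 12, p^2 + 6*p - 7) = 1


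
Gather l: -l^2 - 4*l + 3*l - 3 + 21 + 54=-l^2 - l + 72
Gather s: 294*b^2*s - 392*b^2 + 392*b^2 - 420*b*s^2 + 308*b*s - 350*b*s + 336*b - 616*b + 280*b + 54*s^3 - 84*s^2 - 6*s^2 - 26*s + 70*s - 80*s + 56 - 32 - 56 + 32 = 54*s^3 + s^2*(-420*b - 90) + s*(294*b^2 - 42*b - 36)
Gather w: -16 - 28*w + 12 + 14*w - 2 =-14*w - 6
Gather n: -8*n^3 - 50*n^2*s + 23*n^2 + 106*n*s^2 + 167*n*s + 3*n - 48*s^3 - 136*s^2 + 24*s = -8*n^3 + n^2*(23 - 50*s) + n*(106*s^2 + 167*s + 3) - 48*s^3 - 136*s^2 + 24*s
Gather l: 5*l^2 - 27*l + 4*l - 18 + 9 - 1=5*l^2 - 23*l - 10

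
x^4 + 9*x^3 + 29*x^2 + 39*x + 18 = (x + 1)*(x + 2)*(x + 3)^2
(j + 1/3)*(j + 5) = j^2 + 16*j/3 + 5/3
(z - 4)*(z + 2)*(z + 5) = z^3 + 3*z^2 - 18*z - 40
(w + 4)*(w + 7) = w^2 + 11*w + 28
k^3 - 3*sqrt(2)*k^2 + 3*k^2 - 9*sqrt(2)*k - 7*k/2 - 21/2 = (k + 3)*(k - 7*sqrt(2)/2)*(k + sqrt(2)/2)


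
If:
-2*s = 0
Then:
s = 0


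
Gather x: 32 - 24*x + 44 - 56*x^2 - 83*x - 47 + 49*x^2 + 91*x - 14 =-7*x^2 - 16*x + 15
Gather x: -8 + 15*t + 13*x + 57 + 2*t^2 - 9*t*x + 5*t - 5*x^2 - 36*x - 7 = 2*t^2 + 20*t - 5*x^2 + x*(-9*t - 23) + 42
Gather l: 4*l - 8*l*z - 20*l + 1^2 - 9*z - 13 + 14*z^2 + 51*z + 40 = l*(-8*z - 16) + 14*z^2 + 42*z + 28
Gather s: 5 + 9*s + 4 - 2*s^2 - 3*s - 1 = -2*s^2 + 6*s + 8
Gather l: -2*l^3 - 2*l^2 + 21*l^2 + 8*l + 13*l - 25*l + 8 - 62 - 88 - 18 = -2*l^3 + 19*l^2 - 4*l - 160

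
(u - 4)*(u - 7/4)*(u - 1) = u^3 - 27*u^2/4 + 51*u/4 - 7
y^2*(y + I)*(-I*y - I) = -I*y^4 + y^3 - I*y^3 + y^2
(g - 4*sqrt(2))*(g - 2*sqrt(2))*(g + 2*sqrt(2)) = g^3 - 4*sqrt(2)*g^2 - 8*g + 32*sqrt(2)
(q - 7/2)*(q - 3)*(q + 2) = q^3 - 9*q^2/2 - 5*q/2 + 21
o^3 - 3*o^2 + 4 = (o - 2)^2*(o + 1)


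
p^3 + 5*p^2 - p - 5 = (p - 1)*(p + 1)*(p + 5)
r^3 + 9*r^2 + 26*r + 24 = (r + 2)*(r + 3)*(r + 4)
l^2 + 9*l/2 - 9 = (l - 3/2)*(l + 6)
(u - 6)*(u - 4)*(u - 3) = u^3 - 13*u^2 + 54*u - 72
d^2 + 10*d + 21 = (d + 3)*(d + 7)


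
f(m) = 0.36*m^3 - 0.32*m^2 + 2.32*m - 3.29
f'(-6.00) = 45.04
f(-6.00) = -106.49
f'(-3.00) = 13.96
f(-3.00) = -22.85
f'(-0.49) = 2.89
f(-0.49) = -4.55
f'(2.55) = 7.71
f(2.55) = 6.51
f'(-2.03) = 8.07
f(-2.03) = -12.33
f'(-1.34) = 5.12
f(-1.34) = -7.84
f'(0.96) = 2.70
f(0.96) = -1.04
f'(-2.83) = 12.78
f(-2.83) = -20.58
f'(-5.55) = 39.14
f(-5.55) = -87.57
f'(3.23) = 11.52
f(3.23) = 13.00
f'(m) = 1.08*m^2 - 0.64*m + 2.32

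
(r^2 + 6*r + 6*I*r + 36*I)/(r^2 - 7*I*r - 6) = (r^2 + 6*r*(1 + I) + 36*I)/(r^2 - 7*I*r - 6)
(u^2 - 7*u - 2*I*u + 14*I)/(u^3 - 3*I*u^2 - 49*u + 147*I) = (u - 2*I)/(u^2 + u*(7 - 3*I) - 21*I)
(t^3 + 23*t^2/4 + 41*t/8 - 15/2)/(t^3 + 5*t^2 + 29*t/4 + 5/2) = (4*t^2 + 13*t - 12)/(2*(2*t^2 + 5*t + 2))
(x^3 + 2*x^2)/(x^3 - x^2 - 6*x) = x/(x - 3)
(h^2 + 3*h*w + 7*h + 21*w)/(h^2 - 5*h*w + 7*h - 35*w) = (-h - 3*w)/(-h + 5*w)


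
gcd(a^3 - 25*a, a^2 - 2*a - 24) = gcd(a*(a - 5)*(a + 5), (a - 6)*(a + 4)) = 1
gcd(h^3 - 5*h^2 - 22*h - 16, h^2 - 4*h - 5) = h + 1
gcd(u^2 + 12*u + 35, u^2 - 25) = u + 5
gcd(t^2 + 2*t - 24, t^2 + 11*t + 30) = t + 6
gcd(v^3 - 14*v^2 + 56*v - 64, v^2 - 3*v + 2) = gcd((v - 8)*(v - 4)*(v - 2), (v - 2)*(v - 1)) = v - 2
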